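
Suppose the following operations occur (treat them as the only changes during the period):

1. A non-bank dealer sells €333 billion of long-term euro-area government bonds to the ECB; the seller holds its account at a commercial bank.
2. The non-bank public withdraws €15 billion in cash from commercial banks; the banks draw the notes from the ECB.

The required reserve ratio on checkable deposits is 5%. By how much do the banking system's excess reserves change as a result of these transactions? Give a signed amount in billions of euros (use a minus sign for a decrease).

+€302.1 billion

Asset purchase (from non-banks) €333 billion: reserves +€333B, deposits +€333B.
Currency withdrawal €15 billion: reserves −€15B, deposits −€15B.
Totals: Δreserves = +€318B, Δdeposits = +€318B.
Δrequired reserves = 5% × +€318B = +€15.9B.
Δexcess reserves = Δreserves − Δrequired = +€318B − (+€15.9B) = +€302.1 billion.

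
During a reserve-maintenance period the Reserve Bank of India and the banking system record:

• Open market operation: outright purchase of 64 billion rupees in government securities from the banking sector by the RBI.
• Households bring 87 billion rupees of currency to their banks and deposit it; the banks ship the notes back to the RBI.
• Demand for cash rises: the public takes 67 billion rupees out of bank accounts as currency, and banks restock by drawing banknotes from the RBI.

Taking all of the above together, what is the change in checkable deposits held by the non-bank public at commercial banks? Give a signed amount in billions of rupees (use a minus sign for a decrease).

OMO purchase (from banks) 64 billion rupees: the counterparty is a bank, so public deposits are unchanged → 0.
Currency deposit 87 billion rupees: non-bank counterparties' bank balances rise → +87B.
Currency withdrawal 67 billion rupees: non-bank counterparties' bank balances fall → −67B.
Net: 0 + 87 − 67 = +20 billion.

+20 billion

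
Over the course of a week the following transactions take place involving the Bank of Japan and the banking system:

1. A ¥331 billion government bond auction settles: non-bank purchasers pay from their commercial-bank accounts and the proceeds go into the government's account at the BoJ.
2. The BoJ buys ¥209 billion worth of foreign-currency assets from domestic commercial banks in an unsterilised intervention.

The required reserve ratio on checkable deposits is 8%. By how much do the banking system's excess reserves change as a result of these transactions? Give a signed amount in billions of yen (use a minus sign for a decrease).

-¥95.52 billion

Government account inflow ¥331 billion: reserves −¥331B, deposits −¥331B.
FX purchase ¥209 billion: reserves +¥209B, deposits 0.
Totals: Δreserves = −¥122B, Δdeposits = −¥331B.
Δrequired reserves = 8% × −¥331B = −¥26.48B.
Δexcess reserves = Δreserves − Δrequired = −¥122B − (−¥26.48B) = -¥95.52 billion.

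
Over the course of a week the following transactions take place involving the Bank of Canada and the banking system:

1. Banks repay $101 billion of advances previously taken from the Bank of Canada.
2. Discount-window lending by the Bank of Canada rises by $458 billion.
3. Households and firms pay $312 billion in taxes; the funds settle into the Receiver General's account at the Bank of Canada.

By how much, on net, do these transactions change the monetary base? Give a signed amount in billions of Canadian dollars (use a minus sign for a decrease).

+$45 billion

Discount-window repayment $101 billion: Bank of Canada balance sheet contracts → −$101B.
Discount-window loan $458 billion: Bank of Canada balance sheet expands → +$458B.
Government account inflow $312 billion: reserves shift to a non-base liability → −$312B.
Net: −101 + 458 − 312 = +$45 billion.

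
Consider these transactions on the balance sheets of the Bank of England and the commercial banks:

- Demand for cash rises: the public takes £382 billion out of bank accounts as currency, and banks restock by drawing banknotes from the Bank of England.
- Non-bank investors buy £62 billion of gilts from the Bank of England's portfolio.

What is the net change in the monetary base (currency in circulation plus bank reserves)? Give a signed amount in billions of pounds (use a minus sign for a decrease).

-£62 billion

Currency withdrawal £382 billion: just a shift between currency and reserves — both are base money → 0.
Asset sale (to non-banks) £62 billion: Bank of England balance sheet contracts → −£62B.
Net: 0 − 62 = -£62 billion.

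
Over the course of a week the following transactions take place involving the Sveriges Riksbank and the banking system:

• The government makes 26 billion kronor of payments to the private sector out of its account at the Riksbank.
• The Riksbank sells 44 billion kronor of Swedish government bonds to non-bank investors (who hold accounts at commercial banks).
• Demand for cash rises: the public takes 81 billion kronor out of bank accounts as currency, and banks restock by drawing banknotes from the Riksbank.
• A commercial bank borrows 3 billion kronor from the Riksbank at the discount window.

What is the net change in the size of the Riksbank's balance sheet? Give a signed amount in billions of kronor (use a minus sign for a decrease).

-41 billion

Riksbank balance sheet:
  Assets:      Securities −44B, Loans to banks +3B
  Liabilities: Bank reserves −96B, Currency in circulation +81B, Government deposits −26B
Commercial banking system:
  Assets:      Reserves at CB −96B
  Liabilities: Checkable deposits −99B, Borrowings from CB +3B
Change in total Riksbank assets = -41 billion.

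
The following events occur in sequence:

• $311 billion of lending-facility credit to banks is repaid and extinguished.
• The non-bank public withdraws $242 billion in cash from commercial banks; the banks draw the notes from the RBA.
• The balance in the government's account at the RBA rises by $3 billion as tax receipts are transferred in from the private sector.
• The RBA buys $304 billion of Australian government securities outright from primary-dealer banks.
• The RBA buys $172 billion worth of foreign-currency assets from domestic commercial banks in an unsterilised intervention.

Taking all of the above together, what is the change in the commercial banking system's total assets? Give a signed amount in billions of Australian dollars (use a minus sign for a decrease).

Discount-window repayment $311 billion: bank balance sheets shrink → −$311B.
Currency withdrawal $242 billion: bank balance sheets shrink → −$242B.
Government account inflow $3 billion: bank balance sheets shrink → −$3B.
OMO purchase (from banks) $304 billion: just an asset swap on bank balance sheets → 0.
FX purchase $172 billion: just an asset swap on bank balance sheets → 0.
Net: −311 − 242 − 3 + 0 + 0 = -$556 billion.

-$556 billion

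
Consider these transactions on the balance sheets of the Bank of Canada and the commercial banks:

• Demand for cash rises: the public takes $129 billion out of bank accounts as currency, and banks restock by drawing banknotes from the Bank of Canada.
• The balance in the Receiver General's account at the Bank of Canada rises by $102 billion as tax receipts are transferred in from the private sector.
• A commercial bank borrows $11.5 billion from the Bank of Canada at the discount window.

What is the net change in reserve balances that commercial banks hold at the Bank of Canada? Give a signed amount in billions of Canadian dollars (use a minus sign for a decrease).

Currency withdrawal $129 billion: banks swap reserves for currency → −$129B.
Government account inflow $102 billion: funds move from bank reserves into the government account → −$102B.
Discount-window loan $11.5 billion: the loan is credited to the bank's reserve account → +$11.5B.
Net: −129 − 102 + 11.5 = -$219.5 billion.

-$219.5 billion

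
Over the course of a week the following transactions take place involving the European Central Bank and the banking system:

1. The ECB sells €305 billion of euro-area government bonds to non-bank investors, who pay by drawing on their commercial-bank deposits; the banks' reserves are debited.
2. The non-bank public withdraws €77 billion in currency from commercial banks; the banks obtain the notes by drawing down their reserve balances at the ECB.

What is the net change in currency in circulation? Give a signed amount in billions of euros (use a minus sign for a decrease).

Asset sale (to non-banks) €305 billion: no currency enters or leaves circulation → 0.
Currency withdrawal €77 billion: notes leave the central bank → +€77B.
Net: 0 + 77 = +€77 billion.

+€77 billion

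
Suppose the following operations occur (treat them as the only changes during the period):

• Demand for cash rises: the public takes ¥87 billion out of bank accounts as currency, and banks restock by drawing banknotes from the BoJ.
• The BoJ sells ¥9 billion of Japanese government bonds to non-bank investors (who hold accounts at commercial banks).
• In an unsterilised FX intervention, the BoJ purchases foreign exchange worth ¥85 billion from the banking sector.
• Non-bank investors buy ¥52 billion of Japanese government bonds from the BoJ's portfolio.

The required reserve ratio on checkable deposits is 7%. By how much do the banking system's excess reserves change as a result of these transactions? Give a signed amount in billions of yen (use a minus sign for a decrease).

-¥52.64 billion

Currency withdrawal ¥87 billion: reserves −¥87B, deposits −¥87B.
Asset sale (to non-banks) ¥9 billion: reserves −¥9B, deposits −¥9B.
FX purchase ¥85 billion: reserves +¥85B, deposits 0.
Asset sale (to non-banks) ¥52 billion: reserves −¥52B, deposits −¥52B.
Totals: Δreserves = −¥63B, Δdeposits = −¥148B.
Δrequired reserves = 7% × −¥148B = −¥10.36B.
Δexcess reserves = Δreserves − Δrequired = −¥63B − (−¥10.36B) = -¥52.64 billion.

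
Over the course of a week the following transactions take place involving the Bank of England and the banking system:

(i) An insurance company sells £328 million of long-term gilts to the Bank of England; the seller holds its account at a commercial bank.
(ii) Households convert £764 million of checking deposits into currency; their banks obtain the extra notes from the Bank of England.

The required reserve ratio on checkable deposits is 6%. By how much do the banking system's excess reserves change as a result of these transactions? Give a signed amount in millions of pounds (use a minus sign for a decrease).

-£409.84 million

Asset purchase (from non-banks) £328 million: reserves +£328M, deposits +£328M.
Currency withdrawal £764 million: reserves −£764M, deposits −£764M.
Totals: Δreserves = −£436M, Δdeposits = −£436M.
Δrequired reserves = 6% × −£436M = −£26.16M.
Δexcess reserves = Δreserves − Δrequired = −£436M − (−£26.16M) = -£409.84 million.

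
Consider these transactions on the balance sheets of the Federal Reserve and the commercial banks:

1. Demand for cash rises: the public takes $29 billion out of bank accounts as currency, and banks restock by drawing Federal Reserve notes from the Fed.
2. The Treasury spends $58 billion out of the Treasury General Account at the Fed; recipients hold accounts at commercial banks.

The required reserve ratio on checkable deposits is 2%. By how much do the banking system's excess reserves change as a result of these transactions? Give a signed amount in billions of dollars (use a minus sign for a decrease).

Currency withdrawal $29 billion: reserves −$29B, deposits −$29B.
Government spending $58 billion: reserves +$58B, deposits +$58B.
Totals: Δreserves = +$29B, Δdeposits = +$29B.
Δrequired reserves = 2% × +$29B = +$0.58B.
Δexcess reserves = Δreserves − Δrequired = +$29B − (+$0.58B) = +$28.42 billion.

+$28.42 billion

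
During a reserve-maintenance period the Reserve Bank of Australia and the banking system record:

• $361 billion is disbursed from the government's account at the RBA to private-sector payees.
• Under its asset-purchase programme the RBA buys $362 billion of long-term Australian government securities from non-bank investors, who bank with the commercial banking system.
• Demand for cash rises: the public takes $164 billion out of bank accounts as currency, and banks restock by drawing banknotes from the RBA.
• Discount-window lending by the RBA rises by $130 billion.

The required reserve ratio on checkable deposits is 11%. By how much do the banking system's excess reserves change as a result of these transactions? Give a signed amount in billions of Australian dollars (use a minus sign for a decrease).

Government spending $361 billion: reserves +$361B, deposits +$361B.
Asset purchase (from non-banks) $362 billion: reserves +$362B, deposits +$362B.
Currency withdrawal $164 billion: reserves −$164B, deposits −$164B.
Discount-window loan $130 billion: reserves +$130B, deposits 0.
Totals: Δreserves = +$689B, Δdeposits = +$559B.
Δrequired reserves = 11% × +$559B = +$61.49B.
Δexcess reserves = Δreserves − Δrequired = +$689B − (+$61.49B) = +$627.51 billion.

+$627.51 billion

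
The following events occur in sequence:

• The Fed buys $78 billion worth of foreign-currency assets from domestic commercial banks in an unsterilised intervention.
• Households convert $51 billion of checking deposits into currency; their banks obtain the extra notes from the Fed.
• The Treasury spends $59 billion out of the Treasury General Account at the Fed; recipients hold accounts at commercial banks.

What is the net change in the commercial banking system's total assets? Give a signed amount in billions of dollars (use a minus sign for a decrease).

FX purchase $78 billion: just an asset swap on bank balance sheets → 0.
Currency withdrawal $51 billion: bank balance sheets shrink → −$51B.
Government spending $59 billion: bank balance sheets expand → +$59B.
Net: 0 − 51 + 59 = +$8 billion.

+$8 billion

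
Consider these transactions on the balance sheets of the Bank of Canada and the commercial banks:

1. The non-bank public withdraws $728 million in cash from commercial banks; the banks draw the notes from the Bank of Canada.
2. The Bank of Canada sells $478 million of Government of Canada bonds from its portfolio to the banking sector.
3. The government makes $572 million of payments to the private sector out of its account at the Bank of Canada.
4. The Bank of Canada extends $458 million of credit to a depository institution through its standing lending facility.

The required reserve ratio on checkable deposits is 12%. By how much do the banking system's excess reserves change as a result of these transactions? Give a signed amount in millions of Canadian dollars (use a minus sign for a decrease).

Currency withdrawal $728 million: reserves −$728M, deposits −$728M.
OMO sale (to banks) $478 million: reserves −$478M, deposits 0.
Government spending $572 million: reserves +$572M, deposits +$572M.
Discount-window loan $458 million: reserves +$458M, deposits 0.
Totals: Δreserves = −$176M, Δdeposits = −$156M.
Δrequired reserves = 12% × −$156M = −$18.72M.
Δexcess reserves = Δreserves − Δrequired = −$176M − (−$18.72M) = -$157.28 million.

-$157.28 million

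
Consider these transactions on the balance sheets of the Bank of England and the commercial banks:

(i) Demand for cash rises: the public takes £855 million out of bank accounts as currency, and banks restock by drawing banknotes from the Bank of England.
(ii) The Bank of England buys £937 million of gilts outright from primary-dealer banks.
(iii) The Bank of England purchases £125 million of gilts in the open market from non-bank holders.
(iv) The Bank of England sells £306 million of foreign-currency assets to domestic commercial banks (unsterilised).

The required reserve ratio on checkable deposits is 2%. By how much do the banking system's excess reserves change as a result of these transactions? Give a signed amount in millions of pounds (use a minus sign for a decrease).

-£84.4 million

Currency withdrawal £855 million: reserves −£855M, deposits −£855M.
OMO purchase (from banks) £937 million: reserves +£937M, deposits 0.
Asset purchase (from non-banks) £125 million: reserves +£125M, deposits +£125M.
FX sale £306 million: reserves −£306M, deposits 0.
Totals: Δreserves = −£99M, Δdeposits = −£730M.
Δrequired reserves = 2% × −£730M = −£14.6M.
Δexcess reserves = Δreserves − Δrequired = −£99M − (−£14.6M) = -£84.4 million.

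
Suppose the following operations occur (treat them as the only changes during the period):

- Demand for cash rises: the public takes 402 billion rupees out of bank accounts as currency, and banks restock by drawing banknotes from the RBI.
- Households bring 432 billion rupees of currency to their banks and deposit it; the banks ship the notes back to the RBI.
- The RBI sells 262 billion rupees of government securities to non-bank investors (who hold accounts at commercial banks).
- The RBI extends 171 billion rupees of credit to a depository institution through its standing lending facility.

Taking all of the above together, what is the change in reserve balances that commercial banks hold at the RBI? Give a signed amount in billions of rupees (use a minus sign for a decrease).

RBI balance sheet:
  Assets:      Securities −262B, Loans to banks +171B
  Liabilities: Bank reserves −61B, Currency in circulation −30B
Commercial banking system:
  Assets:      Reserves at CB −61B
  Liabilities: Checkable deposits −232B, Borrowings from CB +171B
So the change in reserve balances that commercial banks hold at the RBI is -61 billion.

-61 billion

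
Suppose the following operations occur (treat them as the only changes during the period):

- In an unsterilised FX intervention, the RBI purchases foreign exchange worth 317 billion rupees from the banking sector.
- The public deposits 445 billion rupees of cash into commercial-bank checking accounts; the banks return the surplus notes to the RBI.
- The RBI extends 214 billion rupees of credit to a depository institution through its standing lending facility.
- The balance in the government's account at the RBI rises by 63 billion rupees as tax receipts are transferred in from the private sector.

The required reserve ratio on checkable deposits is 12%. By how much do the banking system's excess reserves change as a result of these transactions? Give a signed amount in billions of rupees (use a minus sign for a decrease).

+867.16 billion

FX purchase 317 billion rupees: reserves +317B, deposits 0.
Currency deposit 445 billion rupees: reserves +445B, deposits +445B.
Discount-window loan 214 billion rupees: reserves +214B, deposits 0.
Government account inflow 63 billion rupees: reserves −63B, deposits −63B.
Totals: Δreserves = +913B, Δdeposits = +382B.
Δrequired reserves = 12% × +382B = +45.84B.
Δexcess reserves = Δreserves − Δrequired = +913B − (+45.84B) = +867.16 billion.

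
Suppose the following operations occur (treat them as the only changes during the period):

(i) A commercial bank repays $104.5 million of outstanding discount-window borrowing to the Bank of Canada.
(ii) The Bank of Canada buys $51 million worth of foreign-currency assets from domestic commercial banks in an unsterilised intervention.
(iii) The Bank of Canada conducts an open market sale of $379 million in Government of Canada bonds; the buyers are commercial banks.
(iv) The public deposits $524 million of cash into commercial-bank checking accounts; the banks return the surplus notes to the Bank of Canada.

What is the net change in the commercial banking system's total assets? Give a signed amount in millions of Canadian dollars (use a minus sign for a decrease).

+$419.5 million

Bank of Canada balance sheet:
  Assets:      Securities −$379M, Loans to banks −$104.5M, Foreign assets +$51M
  Liabilities: Bank reserves +$91.5M, Currency in circulation −$524M
Commercial banking system:
  Assets:      Reserves at CB +$91.5M, Securities +$379M, Foreign assets −$51M
  Liabilities: Checkable deposits +$524M, Borrowings from CB −$104.5M
Change in total bank assets = +$419.5 million.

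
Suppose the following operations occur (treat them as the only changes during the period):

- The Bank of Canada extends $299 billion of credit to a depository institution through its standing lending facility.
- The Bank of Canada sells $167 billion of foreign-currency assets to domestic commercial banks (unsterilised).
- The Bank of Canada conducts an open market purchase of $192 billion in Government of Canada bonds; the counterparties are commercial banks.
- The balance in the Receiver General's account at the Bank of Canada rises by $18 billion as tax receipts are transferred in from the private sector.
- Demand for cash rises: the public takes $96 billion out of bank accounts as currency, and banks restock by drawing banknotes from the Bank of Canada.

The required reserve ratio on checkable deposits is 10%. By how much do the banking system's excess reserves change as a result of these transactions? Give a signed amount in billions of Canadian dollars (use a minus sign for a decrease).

+$221.4 billion

Discount-window loan $299 billion: reserves +$299B, deposits 0.
FX sale $167 billion: reserves −$167B, deposits 0.
OMO purchase (from banks) $192 billion: reserves +$192B, deposits 0.
Government account inflow $18 billion: reserves −$18B, deposits −$18B.
Currency withdrawal $96 billion: reserves −$96B, deposits −$96B.
Totals: Δreserves = +$210B, Δdeposits = −$114B.
Δrequired reserves = 10% × −$114B = −$11.4B.
Δexcess reserves = Δreserves − Δrequired = +$210B − (−$11.4B) = +$221.4 billion.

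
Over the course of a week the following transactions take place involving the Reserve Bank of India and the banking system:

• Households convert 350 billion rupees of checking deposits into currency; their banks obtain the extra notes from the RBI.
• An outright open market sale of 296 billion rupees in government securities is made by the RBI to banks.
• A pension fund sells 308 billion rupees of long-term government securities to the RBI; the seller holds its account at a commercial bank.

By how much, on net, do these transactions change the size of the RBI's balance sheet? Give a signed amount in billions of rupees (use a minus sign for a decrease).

Currency withdrawal 350 billion rupees: only the composition of liabilities changes → 0.
OMO sale (to banks) 296 billion rupees: an RBI asset is shed → −296B.
Asset purchase (from non-banks) 308 billion rupees: an RBI asset is acquired → +308B.
Net: 0 − 296 + 308 = +12 billion.

+12 billion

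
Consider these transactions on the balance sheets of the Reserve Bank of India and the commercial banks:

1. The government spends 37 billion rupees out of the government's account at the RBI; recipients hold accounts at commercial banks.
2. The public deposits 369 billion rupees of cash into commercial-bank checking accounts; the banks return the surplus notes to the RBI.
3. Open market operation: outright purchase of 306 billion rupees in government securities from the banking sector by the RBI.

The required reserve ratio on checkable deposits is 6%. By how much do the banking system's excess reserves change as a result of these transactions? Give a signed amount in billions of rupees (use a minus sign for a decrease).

Government spending 37 billion rupees: reserves +37B, deposits +37B.
Currency deposit 369 billion rupees: reserves +369B, deposits +369B.
OMO purchase (from banks) 306 billion rupees: reserves +306B, deposits 0.
Totals: Δreserves = +712B, Δdeposits = +406B.
Δrequired reserves = 6% × +406B = +24.36B.
Δexcess reserves = Δreserves − Δrequired = +712B − (+24.36B) = +687.64 billion.

+687.64 billion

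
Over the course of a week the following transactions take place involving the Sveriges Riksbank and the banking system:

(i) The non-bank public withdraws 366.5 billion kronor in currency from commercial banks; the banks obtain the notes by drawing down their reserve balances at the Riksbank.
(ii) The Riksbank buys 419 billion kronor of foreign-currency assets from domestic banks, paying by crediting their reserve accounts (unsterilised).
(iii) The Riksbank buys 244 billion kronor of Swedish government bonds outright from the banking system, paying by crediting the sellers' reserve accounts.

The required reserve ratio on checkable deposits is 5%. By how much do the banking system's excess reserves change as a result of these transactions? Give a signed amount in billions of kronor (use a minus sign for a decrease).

Currency withdrawal 366.5 billion kronor: reserves −366.5B, deposits −366.5B.
FX purchase 419 billion kronor: reserves +419B, deposits 0.
OMO purchase (from banks) 244 billion kronor: reserves +244B, deposits 0.
Totals: Δreserves = +296.5B, Δdeposits = −366.5B.
Δrequired reserves = 5% × −366.5B = −18.325B.
Δexcess reserves = Δreserves − Δrequired = +296.5B − (−18.325B) = +314.825 billion.

+314.825 billion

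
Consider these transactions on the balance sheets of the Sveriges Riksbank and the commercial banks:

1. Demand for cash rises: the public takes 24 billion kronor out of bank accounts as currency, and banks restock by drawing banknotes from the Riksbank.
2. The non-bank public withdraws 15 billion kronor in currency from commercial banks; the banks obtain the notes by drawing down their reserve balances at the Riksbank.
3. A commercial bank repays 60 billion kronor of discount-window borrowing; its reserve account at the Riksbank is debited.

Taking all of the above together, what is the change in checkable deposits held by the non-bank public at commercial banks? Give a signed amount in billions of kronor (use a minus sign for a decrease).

-39 billion

Currency withdrawal 24 billion kronor: non-bank counterparties' bank balances fall → −24B.
Currency withdrawal 15 billion kronor: non-bank counterparties' bank balances fall → −15B.
Discount-window repayment 60 billion kronor: the counterparty is a bank, so public deposits are unchanged → 0.
Net: −24 − 15 + 0 = -39 billion.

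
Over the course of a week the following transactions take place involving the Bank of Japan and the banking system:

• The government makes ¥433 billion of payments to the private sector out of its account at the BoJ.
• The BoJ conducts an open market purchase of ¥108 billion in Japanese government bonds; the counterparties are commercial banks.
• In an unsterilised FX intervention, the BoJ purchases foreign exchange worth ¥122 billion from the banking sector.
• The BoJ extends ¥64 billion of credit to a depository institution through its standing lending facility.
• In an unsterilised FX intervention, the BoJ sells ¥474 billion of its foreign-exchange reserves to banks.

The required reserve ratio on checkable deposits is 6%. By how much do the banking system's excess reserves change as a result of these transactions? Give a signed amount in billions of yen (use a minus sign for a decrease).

Government spending ¥433 billion: reserves +¥433B, deposits +¥433B.
OMO purchase (from banks) ¥108 billion: reserves +¥108B, deposits 0.
FX purchase ¥122 billion: reserves +¥122B, deposits 0.
Discount-window loan ¥64 billion: reserves +¥64B, deposits 0.
FX sale ¥474 billion: reserves −¥474B, deposits 0.
Totals: Δreserves = +¥253B, Δdeposits = +¥433B.
Δrequired reserves = 6% × +¥433B = +¥25.98B.
Δexcess reserves = Δreserves − Δrequired = +¥253B − (+¥25.98B) = +¥227.02 billion.

+¥227.02 billion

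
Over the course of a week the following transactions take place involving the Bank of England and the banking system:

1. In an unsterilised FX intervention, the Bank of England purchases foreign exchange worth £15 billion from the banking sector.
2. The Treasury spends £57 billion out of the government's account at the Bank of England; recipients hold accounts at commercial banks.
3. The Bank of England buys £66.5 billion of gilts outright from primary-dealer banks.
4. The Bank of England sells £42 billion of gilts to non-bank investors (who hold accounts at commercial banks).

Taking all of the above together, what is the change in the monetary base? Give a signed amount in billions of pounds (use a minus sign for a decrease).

+£96.5 billion

FX purchase £15 billion: Bank of England balance sheet expands → +£15B.
Government spending £57 billion: a non-base liability converts back to reserves → +£57B.
OMO purchase (from banks) £66.5 billion: Bank of England balance sheet expands → +£66.5B.
Asset sale (to non-banks) £42 billion: Bank of England balance sheet contracts → −£42B.
Net: 15 + 57 + 66.5 − 42 = +£96.5 billion.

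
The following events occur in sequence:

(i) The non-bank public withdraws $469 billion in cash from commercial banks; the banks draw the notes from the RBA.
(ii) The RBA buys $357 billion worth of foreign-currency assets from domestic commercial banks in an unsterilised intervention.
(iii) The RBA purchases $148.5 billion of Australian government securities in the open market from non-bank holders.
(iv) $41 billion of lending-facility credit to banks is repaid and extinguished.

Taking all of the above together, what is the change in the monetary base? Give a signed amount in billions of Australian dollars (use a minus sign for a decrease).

+$464.5 billion

RBA balance sheet:
  Assets:      Securities +$148.5B, Loans to banks −$41B, Foreign assets +$357B
  Liabilities: Bank reserves −$4.5B, Currency in circulation +$469B
Monetary base = currency + reserves: +$469B + (−$4.5B) = +$464.5 billion.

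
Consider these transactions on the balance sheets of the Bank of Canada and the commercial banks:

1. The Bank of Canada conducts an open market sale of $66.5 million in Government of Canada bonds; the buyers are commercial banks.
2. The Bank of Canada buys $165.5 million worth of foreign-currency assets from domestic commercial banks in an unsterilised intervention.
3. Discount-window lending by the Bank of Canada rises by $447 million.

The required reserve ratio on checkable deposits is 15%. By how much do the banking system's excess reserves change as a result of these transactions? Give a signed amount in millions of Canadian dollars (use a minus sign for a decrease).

OMO sale (to banks) $66.5 million: reserves −$66.5M, deposits 0.
FX purchase $165.5 million: reserves +$165.5M, deposits 0.
Discount-window loan $447 million: reserves +$447M, deposits 0.
Totals: Δreserves = +$546M, Δdeposits = 0.
Δrequired reserves = 15% × 0 = 0.
Δexcess reserves = Δreserves − Δrequired = +$546M − (0) = +$546 million.

+$546 million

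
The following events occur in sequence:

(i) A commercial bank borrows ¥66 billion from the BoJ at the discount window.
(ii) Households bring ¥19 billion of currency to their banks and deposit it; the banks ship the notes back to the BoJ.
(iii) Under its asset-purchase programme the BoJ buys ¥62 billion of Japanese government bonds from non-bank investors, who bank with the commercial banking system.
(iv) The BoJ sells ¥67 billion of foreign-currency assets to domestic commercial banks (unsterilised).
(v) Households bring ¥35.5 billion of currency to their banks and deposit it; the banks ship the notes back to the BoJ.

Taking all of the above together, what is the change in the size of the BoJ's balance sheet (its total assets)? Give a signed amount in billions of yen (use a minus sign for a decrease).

Discount-window loan ¥66 billion: a BoJ asset is acquired → +¥66B.
Currency deposit ¥19 billion: only the composition of liabilities changes → 0.
Asset purchase (from non-banks) ¥62 billion: a BoJ asset is acquired → +¥62B.
FX sale ¥67 billion: a BoJ asset is shed → −¥67B.
Currency deposit ¥35.5 billion: only the composition of liabilities changes → 0.
Net: 66 + 0 + 62 − 67 + 0 = +¥61 billion.

+¥61 billion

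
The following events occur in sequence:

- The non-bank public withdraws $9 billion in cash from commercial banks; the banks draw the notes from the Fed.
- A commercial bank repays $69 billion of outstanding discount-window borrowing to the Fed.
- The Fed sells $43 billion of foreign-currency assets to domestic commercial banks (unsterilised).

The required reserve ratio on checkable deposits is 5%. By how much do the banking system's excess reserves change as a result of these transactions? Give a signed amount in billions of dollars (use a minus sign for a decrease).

-$120.55 billion

Currency withdrawal $9 billion: reserves −$9B, deposits −$9B.
Discount-window repayment $69 billion: reserves −$69B, deposits 0.
FX sale $43 billion: reserves −$43B, deposits 0.
Totals: Δreserves = −$121B, Δdeposits = −$9B.
Δrequired reserves = 5% × −$9B = −$0.45B.
Δexcess reserves = Δreserves − Δrequired = −$121B − (−$0.45B) = -$120.55 billion.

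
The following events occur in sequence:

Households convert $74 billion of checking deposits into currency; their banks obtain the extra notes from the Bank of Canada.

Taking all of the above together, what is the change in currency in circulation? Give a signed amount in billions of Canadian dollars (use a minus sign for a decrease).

Currency withdrawal $74 billion: notes leave the central bank → +$74B.

+$74 billion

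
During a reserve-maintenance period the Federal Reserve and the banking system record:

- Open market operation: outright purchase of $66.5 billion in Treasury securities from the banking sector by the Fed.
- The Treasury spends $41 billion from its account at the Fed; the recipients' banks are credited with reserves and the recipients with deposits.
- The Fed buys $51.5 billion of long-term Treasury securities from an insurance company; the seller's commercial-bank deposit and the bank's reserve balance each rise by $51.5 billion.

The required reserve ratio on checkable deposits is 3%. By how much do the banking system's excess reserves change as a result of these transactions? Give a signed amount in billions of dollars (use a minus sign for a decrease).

OMO purchase (from banks) $66.5 billion: reserves +$66.5B, deposits 0.
Government spending $41 billion: reserves +$41B, deposits +$41B.
Asset purchase (from non-banks) $51.5 billion: reserves +$51.5B, deposits +$51.5B.
Totals: Δreserves = +$159B, Δdeposits = +$92.5B.
Δrequired reserves = 3% × +$92.5B = +$2.775B.
Δexcess reserves = Δreserves − Δrequired = +$159B − (+$2.775B) = +$156.225 billion.

+$156.225 billion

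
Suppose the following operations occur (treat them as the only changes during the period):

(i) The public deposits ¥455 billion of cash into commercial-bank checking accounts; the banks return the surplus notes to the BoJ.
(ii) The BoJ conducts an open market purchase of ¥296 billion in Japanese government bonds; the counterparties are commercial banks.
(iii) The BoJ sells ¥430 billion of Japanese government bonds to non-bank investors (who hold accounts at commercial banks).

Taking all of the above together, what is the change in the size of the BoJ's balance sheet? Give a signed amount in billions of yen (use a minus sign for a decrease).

Currency deposit ¥455 billion: only the composition of liabilities changes → 0.
OMO purchase (from banks) ¥296 billion: a BoJ asset is acquired → +¥296B.
Asset sale (to non-banks) ¥430 billion: a BoJ asset is shed → −¥430B.
Net: 0 + 296 − 430 = -¥134 billion.

-¥134 billion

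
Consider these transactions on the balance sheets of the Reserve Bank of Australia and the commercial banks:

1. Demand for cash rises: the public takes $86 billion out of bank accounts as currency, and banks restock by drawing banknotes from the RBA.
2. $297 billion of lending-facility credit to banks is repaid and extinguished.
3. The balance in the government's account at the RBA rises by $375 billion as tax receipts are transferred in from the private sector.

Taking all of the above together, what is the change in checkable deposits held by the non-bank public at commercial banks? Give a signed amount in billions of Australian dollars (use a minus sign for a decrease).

RBA balance sheet:
  Assets:      Loans to banks −$297B
  Liabilities: Bank reserves −$758B, Currency in circulation +$86B, Government deposits +$375B
Commercial banking system:
  Assets:      Reserves at CB −$758B
  Liabilities: Checkable deposits −$461B, Borrowings from CB −$297B
So the change in checkable deposits held by the non-bank public at commercial banks is -$461 billion.

-$461 billion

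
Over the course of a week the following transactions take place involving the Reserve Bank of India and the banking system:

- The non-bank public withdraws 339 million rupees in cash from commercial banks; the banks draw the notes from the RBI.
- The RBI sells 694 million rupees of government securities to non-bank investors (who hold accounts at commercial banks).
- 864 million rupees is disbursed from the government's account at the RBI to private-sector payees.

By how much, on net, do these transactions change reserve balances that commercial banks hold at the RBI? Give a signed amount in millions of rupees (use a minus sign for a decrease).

Currency withdrawal 339 million rupees: banks swap reserves for currency → −339M.
Asset sale (to non-banks) 694 million rupees: the non-bank buyers' banks settle from reserves → −694M.
Government spending 864 million rupees: government payments flow into bank reserve accounts → +864M.
Net: −339 − 694 + 864 = -169 million.

-169 million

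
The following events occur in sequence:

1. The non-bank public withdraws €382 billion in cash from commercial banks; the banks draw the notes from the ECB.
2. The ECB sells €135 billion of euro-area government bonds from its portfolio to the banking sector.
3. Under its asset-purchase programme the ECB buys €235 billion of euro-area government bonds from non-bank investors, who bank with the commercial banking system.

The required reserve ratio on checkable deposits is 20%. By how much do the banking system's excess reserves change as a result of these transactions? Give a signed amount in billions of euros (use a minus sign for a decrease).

-€252.6 billion

Currency withdrawal €382 billion: reserves −€382B, deposits −€382B.
OMO sale (to banks) €135 billion: reserves −€135B, deposits 0.
Asset purchase (from non-banks) €235 billion: reserves +€235B, deposits +€235B.
Totals: Δreserves = −€282B, Δdeposits = −€147B.
Δrequired reserves = 20% × −€147B = −€29.4B.
Δexcess reserves = Δreserves − Δrequired = −€282B − (−€29.4B) = -€252.6 billion.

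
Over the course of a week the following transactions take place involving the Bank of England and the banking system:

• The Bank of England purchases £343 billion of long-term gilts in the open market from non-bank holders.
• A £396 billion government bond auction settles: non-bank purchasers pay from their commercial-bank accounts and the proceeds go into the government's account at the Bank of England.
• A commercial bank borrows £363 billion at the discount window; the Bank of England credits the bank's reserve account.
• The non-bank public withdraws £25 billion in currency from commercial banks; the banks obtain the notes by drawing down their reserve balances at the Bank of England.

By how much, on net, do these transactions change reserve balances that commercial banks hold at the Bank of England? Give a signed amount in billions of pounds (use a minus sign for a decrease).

+£285 billion

Asset purchase (from non-banks) £343 billion: the Bank of England pays by crediting reserve accounts → +£343B.
Government account inflow £396 billion: funds move from bank reserves into the government account → −£396B.
Discount-window loan £363 billion: the loan is credited to the bank's reserve account → +£363B.
Currency withdrawal £25 billion: banks swap reserves for currency → −£25B.
Net: 343 − 396 + 363 − 25 = +£285 billion.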